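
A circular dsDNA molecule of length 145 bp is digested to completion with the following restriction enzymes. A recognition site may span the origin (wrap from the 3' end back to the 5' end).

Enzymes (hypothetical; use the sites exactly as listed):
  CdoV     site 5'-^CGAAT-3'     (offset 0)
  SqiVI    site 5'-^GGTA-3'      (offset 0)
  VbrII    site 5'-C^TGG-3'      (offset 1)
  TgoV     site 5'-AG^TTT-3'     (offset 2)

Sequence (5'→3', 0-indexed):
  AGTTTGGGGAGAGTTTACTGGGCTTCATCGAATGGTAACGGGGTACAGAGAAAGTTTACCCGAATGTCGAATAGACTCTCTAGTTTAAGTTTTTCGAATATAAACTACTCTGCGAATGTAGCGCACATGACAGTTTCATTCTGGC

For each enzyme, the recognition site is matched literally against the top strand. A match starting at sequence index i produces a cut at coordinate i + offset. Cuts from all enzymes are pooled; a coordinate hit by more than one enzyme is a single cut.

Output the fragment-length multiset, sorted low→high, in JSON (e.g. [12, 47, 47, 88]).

[5,5,5,6,6,6,7,8,8,10,11,13,16,18,21]

Scan for sites:
  CdoV (CGAAT, off=0): starts [28, 60, 67, 94, 112] → cuts [28, 60, 67, 94, 112]
  SqiVI (GGTA, off=0): starts [33, 41] → cuts [33, 41]
  VbrII (CTGG, off=1): starts [17, 140] → cuts [18, 141]
  TgoV (AGTTT, off=2): starts [0, 11, 52, 81, 87, 131] → cuts [2, 13, 54, 83, 89, 133]

All cut coordinates (distinct, sorted): [2, 13, 18, 28, 33, 41, 54, 60, 67, 83, 89, 94, 112, 133, 141]

Fragments:
  2→13: 11 bp
  13→18: 5 bp
  18→28: 10 bp
  28→33: 5 bp
  33→41: 8 bp
  41→54: 13 bp
  54→60: 6 bp
  60→67: 7 bp
  67→83: 16 bp
  83→89: 6 bp
  89→94: 5 bp
  94→112: 18 bp
  112→133: 21 bp
  133→141: 8 bp
  141→2 (wrap): 145-141+2 = 6 bp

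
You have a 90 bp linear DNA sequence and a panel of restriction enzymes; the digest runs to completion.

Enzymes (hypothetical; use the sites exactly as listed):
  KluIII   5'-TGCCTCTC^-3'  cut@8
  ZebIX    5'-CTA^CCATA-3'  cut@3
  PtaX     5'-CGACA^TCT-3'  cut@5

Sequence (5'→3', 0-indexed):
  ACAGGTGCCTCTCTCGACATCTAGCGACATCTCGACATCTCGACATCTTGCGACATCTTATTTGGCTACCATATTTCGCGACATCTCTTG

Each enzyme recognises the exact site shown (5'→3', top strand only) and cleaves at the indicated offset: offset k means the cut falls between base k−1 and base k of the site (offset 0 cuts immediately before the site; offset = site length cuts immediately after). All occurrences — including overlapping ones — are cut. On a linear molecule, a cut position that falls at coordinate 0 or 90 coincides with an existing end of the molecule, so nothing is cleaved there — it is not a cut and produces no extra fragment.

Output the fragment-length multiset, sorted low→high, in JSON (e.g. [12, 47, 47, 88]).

[6,7,8,8,10,10,13,13,15]

Per-enzyme occurrences:
  KluIII TGCCTCTC/8: at [5] ⇒ [13]
  ZebIX CTACCATA/3: at [65] ⇒ [68]
  PtaX CGACATCT/5: at [14, 24, 32, 40, 50, 78] ⇒ [19, 29, 37, 45, 55, 83]

Pooled cuts: [13, 19, 29, 37, 45, 55, 68, 83]

Fragment lengths:
  [0,13): 13 bp
  [13,19): 6 bp
  [19,29): 10 bp
  [29,37): 8 bp
  [37,45): 8 bp
  [45,55): 10 bp
  [55,68): 13 bp
  [68,83): 15 bp
  [83,90): 7 bp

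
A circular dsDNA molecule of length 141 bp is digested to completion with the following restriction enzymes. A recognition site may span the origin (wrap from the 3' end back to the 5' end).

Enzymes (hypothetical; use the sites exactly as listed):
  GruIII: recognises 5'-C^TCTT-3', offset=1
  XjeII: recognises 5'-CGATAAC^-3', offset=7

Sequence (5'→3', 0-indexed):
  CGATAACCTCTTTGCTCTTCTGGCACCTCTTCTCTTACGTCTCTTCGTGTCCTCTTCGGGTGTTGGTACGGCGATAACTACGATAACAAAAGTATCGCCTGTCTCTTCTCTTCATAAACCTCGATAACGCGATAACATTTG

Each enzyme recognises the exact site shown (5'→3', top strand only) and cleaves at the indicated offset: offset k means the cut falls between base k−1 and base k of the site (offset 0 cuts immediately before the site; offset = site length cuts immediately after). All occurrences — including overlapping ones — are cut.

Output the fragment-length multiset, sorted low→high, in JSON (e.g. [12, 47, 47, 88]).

[1,5,5,7,8,9,9,11,12,12,16,20,26]

Scan for sites:
  GruIII CTCTT/1: at [7, 14, 26, 31, 40, 51, 102, 107] ⇒ [8, 15, 27, 32, 41, 52, 103, 108]
  XjeII CGATAAC/7: at [0, 71, 80, 121, 129] ⇒ [7, 78, 87, 128, 136]

All cut coordinates (distinct, sorted): [7, 8, 15, 27, 32, 41, 52, 78, 87, 103, 108, 128, 136]

Fragments:
  7→8: 1 bp
  8→15: 7 bp
  15→27: 12 bp
  27→32: 5 bp
  32→41: 9 bp
  41→52: 11 bp
  52→78: 26 bp
  78→87: 9 bp
  87→103: 16 bp
  103→108: 5 bp
  108→128: 20 bp
  128→136: 8 bp
  136→7 (wrap): 141-136+7 = 12 bp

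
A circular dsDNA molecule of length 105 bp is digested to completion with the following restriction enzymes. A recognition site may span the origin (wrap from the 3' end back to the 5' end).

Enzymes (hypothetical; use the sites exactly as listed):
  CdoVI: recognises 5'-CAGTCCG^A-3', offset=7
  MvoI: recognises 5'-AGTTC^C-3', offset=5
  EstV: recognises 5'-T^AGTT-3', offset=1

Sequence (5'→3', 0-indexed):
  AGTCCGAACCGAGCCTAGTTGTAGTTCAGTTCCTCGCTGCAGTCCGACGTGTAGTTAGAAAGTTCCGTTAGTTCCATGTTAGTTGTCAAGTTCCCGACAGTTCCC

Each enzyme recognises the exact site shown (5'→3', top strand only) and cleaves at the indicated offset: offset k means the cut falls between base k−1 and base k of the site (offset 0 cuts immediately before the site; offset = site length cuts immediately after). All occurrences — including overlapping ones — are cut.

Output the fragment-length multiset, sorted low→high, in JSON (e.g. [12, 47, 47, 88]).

Site scan:
  CdoVI (CAGTCCGA, off=7): starts [39, 104] → cuts [6, 46]
  MvoI (AGTTCC, off=5): starts [27, 60, 69, 88, 98] → cuts [32, 65, 74, 93, 103]
  EstV (TAGTT, off=1): starts [15, 21, 51, 68, 79] → cuts [16, 22, 52, 69, 80]

Pooled cuts: [6, 16, 22, 32, 46, 52, 65, 69, 74, 80, 93, 103]

Fragments:
  6→16: 10 bp
  16→22: 6 bp
  22→32: 10 bp
  32→46: 14 bp
  46→52: 6 bp
  52→65: 13 bp
  65→69: 4 bp
  69→74: 5 bp
  74→80: 6 bp
  80→93: 13 bp
  93→103: 10 bp
  103→6 (wrap): 105-103+6 = 8 bp

[4,5,6,6,6,8,10,10,10,13,13,14]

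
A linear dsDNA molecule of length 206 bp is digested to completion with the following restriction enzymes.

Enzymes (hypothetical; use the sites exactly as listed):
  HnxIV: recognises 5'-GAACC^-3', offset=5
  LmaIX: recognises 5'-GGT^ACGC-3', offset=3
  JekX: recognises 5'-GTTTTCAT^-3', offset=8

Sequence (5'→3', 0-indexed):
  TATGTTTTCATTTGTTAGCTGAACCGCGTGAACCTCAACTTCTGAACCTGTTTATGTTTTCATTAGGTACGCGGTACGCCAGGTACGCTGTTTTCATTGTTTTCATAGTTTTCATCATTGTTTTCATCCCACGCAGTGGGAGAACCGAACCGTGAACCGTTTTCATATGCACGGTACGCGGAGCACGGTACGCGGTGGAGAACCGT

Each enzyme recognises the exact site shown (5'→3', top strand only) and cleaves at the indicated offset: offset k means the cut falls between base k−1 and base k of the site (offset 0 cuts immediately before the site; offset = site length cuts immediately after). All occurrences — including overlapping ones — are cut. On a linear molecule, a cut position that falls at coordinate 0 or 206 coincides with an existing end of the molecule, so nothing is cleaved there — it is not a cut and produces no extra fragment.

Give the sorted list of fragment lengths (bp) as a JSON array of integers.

Site scan:
  HnxIV GAACC/5: at [20, 29, 43, 141, 146, 153, 199] ⇒ [25, 34, 48, 146, 151, 158, 204]
  LmaIX GGTACGC/3: at [65, 72, 81, 172, 186] ⇒ [68, 75, 84, 175, 189]
  JekX GTTTTCAT/8: at [3, 55, 89, 98, 107, 119, 158] ⇒ [11, 63, 97, 106, 115, 127, 166]

All cut coordinates (distinct, sorted): [11, 25, 34, 48, 63, 68, 75, 84, 97, 106, 115, 127, 146, 151, 158, 166, 175, 189, 204]

Fragment lengths:
  [0,11): 11 bp
  [11,25): 14 bp
  [25,34): 9 bp
  [34,48): 14 bp
  [48,63): 15 bp
  [63,68): 5 bp
  [68,75): 7 bp
  [75,84): 9 bp
  [84,97): 13 bp
  [97,106): 9 bp
  [106,115): 9 bp
  [115,127): 12 bp
  [127,146): 19 bp
  [146,151): 5 bp
  [151,158): 7 bp
  [158,166): 8 bp
  [166,175): 9 bp
  [175,189): 14 bp
  [189,204): 15 bp
  [204,206): 2 bp

[2,5,5,7,7,8,9,9,9,9,9,11,12,13,14,14,14,15,15,19]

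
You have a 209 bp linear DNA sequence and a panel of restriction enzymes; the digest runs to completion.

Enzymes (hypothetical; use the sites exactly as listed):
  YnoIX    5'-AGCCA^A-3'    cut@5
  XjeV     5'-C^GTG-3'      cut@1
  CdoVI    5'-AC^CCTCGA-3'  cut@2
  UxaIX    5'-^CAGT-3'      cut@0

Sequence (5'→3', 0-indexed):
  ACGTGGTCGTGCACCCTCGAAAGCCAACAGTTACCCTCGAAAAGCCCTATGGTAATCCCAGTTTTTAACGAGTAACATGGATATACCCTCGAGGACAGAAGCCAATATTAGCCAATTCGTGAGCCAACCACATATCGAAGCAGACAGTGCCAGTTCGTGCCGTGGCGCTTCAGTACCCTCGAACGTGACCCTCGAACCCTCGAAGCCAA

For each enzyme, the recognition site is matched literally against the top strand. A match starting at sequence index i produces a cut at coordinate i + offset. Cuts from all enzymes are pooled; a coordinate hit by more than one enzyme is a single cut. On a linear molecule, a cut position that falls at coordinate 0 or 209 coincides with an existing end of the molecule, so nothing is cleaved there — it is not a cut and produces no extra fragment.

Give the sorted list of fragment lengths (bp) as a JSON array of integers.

[1,1,2,4,5,5,6,6,6,6,6,7,8,8,8,9,10,11,12,18,18,24,28]

Scan for sites:
  YnoIX AGCCAA/5: at [21, 99, 109, 121, 203] ⇒ [26, 104, 114, 126, 208]
  XjeV CGTG/1: at [1, 7, 117, 155, 160, 183] ⇒ [2, 8, 118, 156, 161, 184]
  CdoVI ACCCTCGA/2: at [12, 32, 84, 174, 187, 195] ⇒ [14, 34, 86, 176, 189, 197]
  UxaIX CAGT/0: at [27, 58, 144, 150, 170] ⇒ [27, 58, 144, 150, 170]

Pooled cuts: [2, 8, 14, 26, 27, 34, 58, 86, 104, 114, 118, 126, 144, 150, 156, 161, 170, 176, 184, 189, 197, 208]

Fragments:
  [0,2): 2 bp
  [2,8): 6 bp
  [8,14): 6 bp
  [14,26): 12 bp
  [26,27): 1 bp
  [27,34): 7 bp
  [34,58): 24 bp
  [58,86): 28 bp
  [86,104): 18 bp
  [104,114): 10 bp
  [114,118): 4 bp
  [118,126): 8 bp
  [126,144): 18 bp
  [144,150): 6 bp
  [150,156): 6 bp
  [156,161): 5 bp
  [161,170): 9 bp
  [170,176): 6 bp
  [176,184): 8 bp
  [184,189): 5 bp
  [189,197): 8 bp
  [197,208): 11 bp
  [208,209): 1 bp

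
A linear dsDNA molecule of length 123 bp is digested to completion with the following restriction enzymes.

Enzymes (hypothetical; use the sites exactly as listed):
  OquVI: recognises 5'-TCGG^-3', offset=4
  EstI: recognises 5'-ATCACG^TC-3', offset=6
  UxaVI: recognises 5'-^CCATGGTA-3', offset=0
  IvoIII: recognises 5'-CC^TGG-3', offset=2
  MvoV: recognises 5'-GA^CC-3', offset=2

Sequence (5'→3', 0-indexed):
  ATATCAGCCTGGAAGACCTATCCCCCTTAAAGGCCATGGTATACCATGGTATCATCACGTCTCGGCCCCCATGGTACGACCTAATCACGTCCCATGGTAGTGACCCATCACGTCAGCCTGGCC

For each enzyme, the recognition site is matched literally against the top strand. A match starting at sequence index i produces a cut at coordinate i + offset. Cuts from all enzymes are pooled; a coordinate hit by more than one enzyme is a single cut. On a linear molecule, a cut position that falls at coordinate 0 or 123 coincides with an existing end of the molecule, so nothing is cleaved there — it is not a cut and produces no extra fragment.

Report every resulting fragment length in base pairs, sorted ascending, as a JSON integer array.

Scan for sites:
  OquVI (TCGG, off=4): starts [61] → cuts [65]
  EstI (ATCACGTC, off=6): starts [53, 83, 106] → cuts [59, 89, 112]
  UxaVI (CCATGGTA, off=0): starts [33, 43, 68, 91] → cuts [33, 43, 68, 91]
  IvoIII (CCTGG, off=2): starts [7, 116] → cuts [9, 118]
  MvoV (GACC, off=2): starts [14, 77, 101] → cuts [16, 79, 103]

All cut coordinates (distinct, sorted): [9, 16, 33, 43, 59, 65, 68, 79, 89, 91, 103, 112, 118]

Fragments:
  [0,9): 9 bp
  [9,16): 7 bp
  [16,33): 17 bp
  [33,43): 10 bp
  [43,59): 16 bp
  [59,65): 6 bp
  [65,68): 3 bp
  [68,79): 11 bp
  [79,89): 10 bp
  [89,91): 2 bp
  [91,103): 12 bp
  [103,112): 9 bp
  [112,118): 6 bp
  [118,123): 5 bp

[2,3,5,6,6,7,9,9,10,10,11,12,16,17]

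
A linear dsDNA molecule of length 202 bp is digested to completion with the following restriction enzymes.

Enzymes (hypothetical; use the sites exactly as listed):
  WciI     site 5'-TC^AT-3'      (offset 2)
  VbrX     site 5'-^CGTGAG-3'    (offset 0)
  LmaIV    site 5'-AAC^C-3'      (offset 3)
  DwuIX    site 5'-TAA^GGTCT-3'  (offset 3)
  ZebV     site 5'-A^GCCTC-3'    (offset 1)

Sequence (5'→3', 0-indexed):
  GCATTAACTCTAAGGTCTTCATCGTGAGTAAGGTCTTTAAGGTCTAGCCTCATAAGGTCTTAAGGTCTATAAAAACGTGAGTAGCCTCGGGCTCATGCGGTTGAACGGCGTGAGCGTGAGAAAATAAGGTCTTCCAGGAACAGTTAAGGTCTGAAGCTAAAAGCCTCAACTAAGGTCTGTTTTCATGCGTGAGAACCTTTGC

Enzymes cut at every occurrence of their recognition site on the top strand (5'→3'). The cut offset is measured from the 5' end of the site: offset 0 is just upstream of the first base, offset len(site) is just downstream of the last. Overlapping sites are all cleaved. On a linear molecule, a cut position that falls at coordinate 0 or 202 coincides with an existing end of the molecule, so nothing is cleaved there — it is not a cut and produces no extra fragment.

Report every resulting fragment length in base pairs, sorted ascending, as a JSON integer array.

[2,3,4,5,6,6,6,7,8,8,9,9,9,11,11,11,12,13,13,14,15,20]

Site scan:
  WciI TCAT/2: at [18, 49, 92, 182] ⇒ [20, 51, 94, 184]
  VbrX CGTGAG/0: at [22, 75, 108, 114, 187] ⇒ [22, 75, 108, 114, 187]
  LmaIV AACC/3: at [193] ⇒ [196]
  DwuIX TAAGGTCT/3: at [10, 28, 37, 52, 60, 124, 144, 170] ⇒ [13, 31, 40, 55, 63, 127, 147, 173]
  ZebV AGCCTC/1: at [45, 82, 161] ⇒ [46, 83, 162]

Pooled cuts: [13, 20, 22, 31, 40, 46, 51, 55, 63, 75, 83, 94, 108, 114, 127, 147, 162, 173, 184, 187, 196]

Fragment lengths:
  [0,13): 13 bp
  [13,20): 7 bp
  [20,22): 2 bp
  [22,31): 9 bp
  [31,40): 9 bp
  [40,46): 6 bp
  [46,51): 5 bp
  [51,55): 4 bp
  [55,63): 8 bp
  [63,75): 12 bp
  [75,83): 8 bp
  [83,94): 11 bp
  [94,108): 14 bp
  [108,114): 6 bp
  [114,127): 13 bp
  [127,147): 20 bp
  [147,162): 15 bp
  [162,173): 11 bp
  [173,184): 11 bp
  [184,187): 3 bp
  [187,196): 9 bp
  [196,202): 6 bp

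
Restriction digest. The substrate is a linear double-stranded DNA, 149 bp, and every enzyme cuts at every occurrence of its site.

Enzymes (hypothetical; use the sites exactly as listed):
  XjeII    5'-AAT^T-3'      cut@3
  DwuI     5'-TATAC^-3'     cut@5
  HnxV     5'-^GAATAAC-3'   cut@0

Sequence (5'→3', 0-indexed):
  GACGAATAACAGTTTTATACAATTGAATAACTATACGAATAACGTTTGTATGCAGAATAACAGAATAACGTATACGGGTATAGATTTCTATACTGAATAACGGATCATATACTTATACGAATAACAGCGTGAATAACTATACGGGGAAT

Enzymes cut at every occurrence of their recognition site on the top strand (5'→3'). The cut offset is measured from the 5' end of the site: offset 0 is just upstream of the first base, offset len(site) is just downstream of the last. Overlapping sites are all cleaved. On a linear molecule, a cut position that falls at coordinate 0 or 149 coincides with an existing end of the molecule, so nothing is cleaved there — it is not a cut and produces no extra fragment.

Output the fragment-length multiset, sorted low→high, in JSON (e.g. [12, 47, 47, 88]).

Scan for sites:
  XjeII (AATT, off=3): starts [20] → cuts [23]
  DwuI (TATAC, off=5): starts [15, 31, 70, 88, 107, 113, 137] → cuts [20, 36, 75, 93, 112, 118, 142]
  HnxV (GAATAAC, off=0): starts [3, 24, 36, 54, 62, 94, 118, 130] → cuts [3, 24, 36, 54, 62, 94, 118, 130]

Pooled cuts: [3, 20, 23, 24, 36, 54, 62, 75, 93, 94, 112, 118, 130, 142]

Fragment lengths:
  [0,3): 3 bp
  [3,20): 17 bp
  [20,23): 3 bp
  [23,24): 1 bp
  [24,36): 12 bp
  [36,54): 18 bp
  [54,62): 8 bp
  [62,75): 13 bp
  [75,93): 18 bp
  [93,94): 1 bp
  [94,112): 18 bp
  [112,118): 6 bp
  [118,130): 12 bp
  [130,142): 12 bp
  [142,149): 7 bp

[1,1,3,3,6,7,8,12,12,12,13,17,18,18,18]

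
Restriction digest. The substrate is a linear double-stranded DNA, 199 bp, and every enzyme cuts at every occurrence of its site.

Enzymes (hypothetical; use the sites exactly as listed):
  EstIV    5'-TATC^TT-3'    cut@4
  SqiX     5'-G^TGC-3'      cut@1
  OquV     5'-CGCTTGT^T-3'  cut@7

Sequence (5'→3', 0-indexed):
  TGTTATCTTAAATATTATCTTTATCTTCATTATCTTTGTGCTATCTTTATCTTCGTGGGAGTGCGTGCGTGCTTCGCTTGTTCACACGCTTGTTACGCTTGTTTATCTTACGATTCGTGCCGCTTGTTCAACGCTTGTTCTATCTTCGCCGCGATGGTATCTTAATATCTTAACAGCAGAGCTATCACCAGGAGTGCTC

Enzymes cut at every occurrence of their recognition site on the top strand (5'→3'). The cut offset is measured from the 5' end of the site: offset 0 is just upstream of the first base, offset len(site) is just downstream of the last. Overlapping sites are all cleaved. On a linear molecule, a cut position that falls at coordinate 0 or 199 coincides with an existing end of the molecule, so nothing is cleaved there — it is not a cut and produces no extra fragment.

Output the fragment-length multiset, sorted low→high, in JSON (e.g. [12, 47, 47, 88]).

[4,4,4,5,5,6,6,6,7,7,8,9,9,10,10,10,11,12,12,12,17,25]

Per-enzyme occurrences:
  EstIV (TATCTT, off=4): starts [3, 15, 21, 30, 41, 47, 103, 140, 157, 165] → cuts [7, 19, 25, 34, 45, 51, 107, 144, 161, 169]
  SqiX (GTGC, off=1): starts [37, 60, 64, 68, 116, 193] → cuts [38, 61, 65, 69, 117, 194]
  OquV (CGCTTGTT, off=7): starts [74, 86, 95, 120, 131] → cuts [81, 93, 102, 127, 138]

Pooled cuts: [7, 19, 25, 34, 38, 45, 51, 61, 65, 69, 81, 93, 102, 107, 117, 127, 138, 144, 161, 169, 194]

Fragment lengths:
  [0,7): 7 bp
  [7,19): 12 bp
  [19,25): 6 bp
  [25,34): 9 bp
  [34,38): 4 bp
  [38,45): 7 bp
  [45,51): 6 bp
  [51,61): 10 bp
  [61,65): 4 bp
  [65,69): 4 bp
  [69,81): 12 bp
  [81,93): 12 bp
  [93,102): 9 bp
  [102,107): 5 bp
  [107,117): 10 bp
  [117,127): 10 bp
  [127,138): 11 bp
  [138,144): 6 bp
  [144,161): 17 bp
  [161,169): 8 bp
  [169,194): 25 bp
  [194,199): 5 bp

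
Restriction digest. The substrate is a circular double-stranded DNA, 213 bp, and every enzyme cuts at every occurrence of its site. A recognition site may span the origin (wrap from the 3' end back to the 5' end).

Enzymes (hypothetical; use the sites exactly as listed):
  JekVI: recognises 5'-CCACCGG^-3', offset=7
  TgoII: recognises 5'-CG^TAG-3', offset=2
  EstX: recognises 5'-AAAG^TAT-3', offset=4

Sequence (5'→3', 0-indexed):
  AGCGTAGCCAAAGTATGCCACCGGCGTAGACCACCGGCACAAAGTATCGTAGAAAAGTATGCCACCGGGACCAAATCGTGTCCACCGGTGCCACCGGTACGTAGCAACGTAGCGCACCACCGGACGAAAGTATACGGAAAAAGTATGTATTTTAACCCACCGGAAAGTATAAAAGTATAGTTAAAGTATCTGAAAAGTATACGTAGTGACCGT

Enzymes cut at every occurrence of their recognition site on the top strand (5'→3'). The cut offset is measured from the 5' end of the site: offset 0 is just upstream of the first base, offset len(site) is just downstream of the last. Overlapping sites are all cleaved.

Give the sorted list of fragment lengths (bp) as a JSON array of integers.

[2,4,4,5,5,6,7,7,8,8,8,9,9,9,11,11,11,11,11,13,14,20,20]

Site scan:
  JekVI (CCACCGG, off=7): starts [17, 30, 61, 81, 90, 116, 156] → cuts [24, 37, 68, 88, 97, 123, 163]
  TgoII (CGTAG, off=2): starts [2, 24, 47, 99, 107, 201, 210] → cuts [4, 26, 49, 101, 109, 203, 212]
  EstX (AAAGTAT, off=4): starts [9, 40, 53, 126, 139, 163, 171, 182, 193] → cuts [13, 44, 57, 130, 143, 167, 175, 186, 197]

All cut coordinates (distinct, sorted): [4, 13, 24, 26, 37, 44, 49, 57, 68, 88, 97, 101, 109, 123, 130, 143, 163, 167, 175, 186, 197, 203, 212]

Fragments:
  4→13: 9 bp
  13→24: 11 bp
  24→26: 2 bp
  26→37: 11 bp
  37→44: 7 bp
  44→49: 5 bp
  49→57: 8 bp
  57→68: 11 bp
  68→88: 20 bp
  88→97: 9 bp
  97→101: 4 bp
  101→109: 8 bp
  109→123: 14 bp
  123→130: 7 bp
  130→143: 13 bp
  143→163: 20 bp
  163→167: 4 bp
  167→175: 8 bp
  175→186: 11 bp
  186→197: 11 bp
  197→203: 6 bp
  203→212: 9 bp
  212→4 (wrap): 213-212+4 = 5 bp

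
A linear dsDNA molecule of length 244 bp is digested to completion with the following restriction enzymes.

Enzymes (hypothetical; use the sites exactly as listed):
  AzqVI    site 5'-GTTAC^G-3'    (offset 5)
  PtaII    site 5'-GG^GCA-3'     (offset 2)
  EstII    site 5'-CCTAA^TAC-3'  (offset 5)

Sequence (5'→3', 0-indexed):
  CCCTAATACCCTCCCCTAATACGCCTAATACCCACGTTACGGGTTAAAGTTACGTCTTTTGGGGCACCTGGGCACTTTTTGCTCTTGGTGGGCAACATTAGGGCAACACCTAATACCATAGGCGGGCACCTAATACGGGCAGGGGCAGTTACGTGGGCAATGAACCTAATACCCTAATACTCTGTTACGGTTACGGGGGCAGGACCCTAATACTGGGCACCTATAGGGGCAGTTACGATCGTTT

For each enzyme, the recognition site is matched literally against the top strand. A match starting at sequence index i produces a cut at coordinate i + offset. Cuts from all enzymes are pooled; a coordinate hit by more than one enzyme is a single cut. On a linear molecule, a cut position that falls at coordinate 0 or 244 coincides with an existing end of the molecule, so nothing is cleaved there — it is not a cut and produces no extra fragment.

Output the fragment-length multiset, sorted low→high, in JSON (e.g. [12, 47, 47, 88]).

Per-enzyme occurrences:
  AzqVI (GTTACG, off=5): starts [35, 48, 147, 183, 189, 231] → cuts [40, 53, 152, 188, 194, 236]
  PtaII (GGGCA, off=2): starts [61, 69, 89, 100, 123, 136, 142, 154, 196, 214, 226] → cuts [63, 71, 91, 102, 125, 138, 144, 156, 198, 216, 228]
  EstII (CCTAATAC, off=5): starts [1, 14, 23, 108, 128, 164, 172, 205] → cuts [6, 19, 28, 113, 133, 169, 177, 210]

All cut coordinates (distinct, sorted): [6, 19, 28, 40, 53, 63, 71, 91, 102, 113, 125, 133, 138, 144, 152, 156, 169, 177, 188, 194, 198, 210, 216, 228, 236]

Fragments:
  [0,6): 6 bp
  [6,19): 13 bp
  [19,28): 9 bp
  [28,40): 12 bp
  [40,53): 13 bp
  [53,63): 10 bp
  [63,71): 8 bp
  [71,91): 20 bp
  [91,102): 11 bp
  [102,113): 11 bp
  [113,125): 12 bp
  [125,133): 8 bp
  [133,138): 5 bp
  [138,144): 6 bp
  [144,152): 8 bp
  [152,156): 4 bp
  [156,169): 13 bp
  [169,177): 8 bp
  [177,188): 11 bp
  [188,194): 6 bp
  [194,198): 4 bp
  [198,210): 12 bp
  [210,216): 6 bp
  [216,228): 12 bp
  [228,236): 8 bp
  [236,244): 8 bp

[4,4,5,6,6,6,6,8,8,8,8,8,8,9,10,11,11,11,12,12,12,12,13,13,13,20]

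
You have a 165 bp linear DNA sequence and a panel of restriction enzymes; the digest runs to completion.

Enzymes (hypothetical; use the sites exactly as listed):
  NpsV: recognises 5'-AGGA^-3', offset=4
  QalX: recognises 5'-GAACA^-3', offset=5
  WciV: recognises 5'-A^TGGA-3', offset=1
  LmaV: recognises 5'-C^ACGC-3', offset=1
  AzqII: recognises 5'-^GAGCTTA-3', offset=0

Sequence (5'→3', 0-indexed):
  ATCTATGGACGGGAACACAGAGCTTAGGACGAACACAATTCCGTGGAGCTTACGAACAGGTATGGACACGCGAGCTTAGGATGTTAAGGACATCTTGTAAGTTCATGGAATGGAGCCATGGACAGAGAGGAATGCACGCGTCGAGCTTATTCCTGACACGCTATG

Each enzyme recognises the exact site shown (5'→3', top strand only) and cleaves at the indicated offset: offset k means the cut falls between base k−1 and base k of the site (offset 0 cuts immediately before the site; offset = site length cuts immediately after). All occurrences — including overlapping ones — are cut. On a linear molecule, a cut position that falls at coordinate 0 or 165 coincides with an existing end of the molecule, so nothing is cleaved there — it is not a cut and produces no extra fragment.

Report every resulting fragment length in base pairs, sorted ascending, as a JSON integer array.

Per-enzyme occurrences:
  NpsV (AGGA, off=4): starts [25, 77, 86, 127] → cuts [29, 81, 90, 131]
  QalX (GAACA, off=5): starts [12, 30, 53] → cuts [17, 35, 58]
  WciV (ATGGA, off=1): starts [4, 61, 104, 109, 117] → cuts [5, 62, 105, 110, 118]
  LmaV (CACGC, off=1): starts [66, 134, 156] → cuts [67, 135, 157]
  AzqII (GAGCTTA, off=0): starts [19, 45, 71, 142] → cuts [19, 45, 71, 142]

Pooled cuts: [5, 17, 19, 29, 35, 45, 58, 62, 67, 71, 81, 90, 105, 110, 118, 131, 135, 142, 157]

Fragment lengths:
  [0,5): 5 bp
  [5,17): 12 bp
  [17,19): 2 bp
  [19,29): 10 bp
  [29,35): 6 bp
  [35,45): 10 bp
  [45,58): 13 bp
  [58,62): 4 bp
  [62,67): 5 bp
  [67,71): 4 bp
  [71,81): 10 bp
  [81,90): 9 bp
  [90,105): 15 bp
  [105,110): 5 bp
  [110,118): 8 bp
  [118,131): 13 bp
  [131,135): 4 bp
  [135,142): 7 bp
  [142,157): 15 bp
  [157,165): 8 bp

[2,4,4,4,5,5,5,6,7,8,8,9,10,10,10,12,13,13,15,15]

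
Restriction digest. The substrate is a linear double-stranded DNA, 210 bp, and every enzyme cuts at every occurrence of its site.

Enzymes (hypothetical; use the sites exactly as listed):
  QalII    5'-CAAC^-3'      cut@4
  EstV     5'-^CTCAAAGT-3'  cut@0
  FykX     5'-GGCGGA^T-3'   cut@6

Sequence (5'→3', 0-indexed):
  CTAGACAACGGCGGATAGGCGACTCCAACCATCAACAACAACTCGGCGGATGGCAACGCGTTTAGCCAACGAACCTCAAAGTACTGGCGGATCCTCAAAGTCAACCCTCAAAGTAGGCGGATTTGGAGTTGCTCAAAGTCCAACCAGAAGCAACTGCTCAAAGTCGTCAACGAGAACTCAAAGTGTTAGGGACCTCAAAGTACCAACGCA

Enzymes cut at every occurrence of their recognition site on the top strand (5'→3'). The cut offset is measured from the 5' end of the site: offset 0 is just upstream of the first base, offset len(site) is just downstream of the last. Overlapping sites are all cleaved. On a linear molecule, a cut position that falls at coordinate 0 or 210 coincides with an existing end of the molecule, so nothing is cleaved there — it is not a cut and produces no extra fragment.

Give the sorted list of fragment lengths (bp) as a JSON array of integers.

Per-enzyme occurrences:
  QalII (CAAC, off=4): starts [5, 25, 32, 35, 38, 53, 66, 101, 140, 150, 167, 203] → cuts [9, 29, 36, 39, 42, 57, 70, 105, 144, 154, 171, 207]
  EstV (CTCAAAGT, off=0): starts [74, 93, 106, 131, 156, 176, 193] → cuts [74, 93, 106, 131, 156, 176, 193]
  FykX (GGCGGAT, off=6): starts [9, 44, 85, 115] → cuts [15, 50, 91, 121]

All cut coordinates (distinct, sorted): [9, 15, 29, 36, 39, 42, 50, 57, 70, 74, 91, 93, 105, 106, 121, 131, 144, 154, 156, 171, 176, 193, 207]

Fragments:
  [0,9): 9 bp
  [9,15): 6 bp
  [15,29): 14 bp
  [29,36): 7 bp
  [36,39): 3 bp
  [39,42): 3 bp
  [42,50): 8 bp
  [50,57): 7 bp
  [57,70): 13 bp
  [70,74): 4 bp
  [74,91): 17 bp
  [91,93): 2 bp
  [93,105): 12 bp
  [105,106): 1 bp
  [106,121): 15 bp
  [121,131): 10 bp
  [131,144): 13 bp
  [144,154): 10 bp
  [154,156): 2 bp
  [156,171): 15 bp
  [171,176): 5 bp
  [176,193): 17 bp
  [193,207): 14 bp
  [207,210): 3 bp

[1,2,2,3,3,3,4,5,6,7,7,8,9,10,10,12,13,13,14,14,15,15,17,17]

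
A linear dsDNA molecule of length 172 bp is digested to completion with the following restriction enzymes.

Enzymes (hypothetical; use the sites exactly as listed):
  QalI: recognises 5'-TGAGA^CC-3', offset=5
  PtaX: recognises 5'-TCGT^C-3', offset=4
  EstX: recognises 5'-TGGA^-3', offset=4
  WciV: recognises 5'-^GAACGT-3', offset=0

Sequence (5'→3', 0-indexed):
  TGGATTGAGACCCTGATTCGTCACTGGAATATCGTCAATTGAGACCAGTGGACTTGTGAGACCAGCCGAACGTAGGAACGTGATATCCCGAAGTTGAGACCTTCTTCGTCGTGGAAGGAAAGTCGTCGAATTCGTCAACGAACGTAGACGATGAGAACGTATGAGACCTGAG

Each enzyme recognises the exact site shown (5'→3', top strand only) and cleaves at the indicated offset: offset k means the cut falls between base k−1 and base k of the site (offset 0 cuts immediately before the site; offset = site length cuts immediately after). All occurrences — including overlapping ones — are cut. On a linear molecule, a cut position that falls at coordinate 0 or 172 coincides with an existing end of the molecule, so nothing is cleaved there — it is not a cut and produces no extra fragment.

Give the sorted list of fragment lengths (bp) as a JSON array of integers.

Per-enzyme occurrences:
  QalI TGAGACC/5: at [5, 39, 56, 94, 161] ⇒ [10, 44, 61, 99, 166]
  PtaX TCGTC/4: at [17, 31, 105, 122, 131] ⇒ [21, 35, 109, 126, 135]
  EstX TGGA/4: at [0, 24, 48, 111] ⇒ [4, 28, 52, 115]
  WciV GAACGT/0: at [67, 75, 139, 154] ⇒ [67, 75, 139, 154]

Pooled cuts: [4, 10, 21, 28, 35, 44, 52, 61, 67, 75, 99, 109, 115, 126, 135, 139, 154, 166]

Fragments:
  [0,4): 4 bp
  [4,10): 6 bp
  [10,21): 11 bp
  [21,28): 7 bp
  [28,35): 7 bp
  [35,44): 9 bp
  [44,52): 8 bp
  [52,61): 9 bp
  [61,67): 6 bp
  [67,75): 8 bp
  [75,99): 24 bp
  [99,109): 10 bp
  [109,115): 6 bp
  [115,126): 11 bp
  [126,135): 9 bp
  [135,139): 4 bp
  [139,154): 15 bp
  [154,166): 12 bp
  [166,172): 6 bp

[4,4,6,6,6,6,7,7,8,8,9,9,9,10,11,11,12,15,24]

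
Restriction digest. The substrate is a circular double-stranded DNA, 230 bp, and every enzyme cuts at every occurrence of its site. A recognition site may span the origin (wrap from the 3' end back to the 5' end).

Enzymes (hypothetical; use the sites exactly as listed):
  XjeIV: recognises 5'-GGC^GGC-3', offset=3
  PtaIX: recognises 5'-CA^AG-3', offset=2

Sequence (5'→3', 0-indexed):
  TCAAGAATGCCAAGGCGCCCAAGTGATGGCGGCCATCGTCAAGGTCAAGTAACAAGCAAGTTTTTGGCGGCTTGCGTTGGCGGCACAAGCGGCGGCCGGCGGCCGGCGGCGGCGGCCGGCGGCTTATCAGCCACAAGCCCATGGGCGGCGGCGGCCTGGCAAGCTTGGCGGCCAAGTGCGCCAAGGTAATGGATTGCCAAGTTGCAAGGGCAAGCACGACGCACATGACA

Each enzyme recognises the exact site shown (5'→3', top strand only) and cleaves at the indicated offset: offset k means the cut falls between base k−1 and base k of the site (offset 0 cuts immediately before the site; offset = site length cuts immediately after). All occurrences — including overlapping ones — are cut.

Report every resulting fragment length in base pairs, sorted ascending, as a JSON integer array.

[3,3,3,3,4,5,6,6,6,6,7,7,7,7,7,8,9,9,9,9,9,10,11,11,13,15,16,21]

Per-enzyme occurrences:
  XjeIV GGCGGC/3: at [27, 65, 78, 90, 97, 104, 107, 110, 117, 143, 146, 149, 166] ⇒ [30, 68, 81, 93, 100, 107, 110, 113, 120, 146, 149, 152, 169]
  PtaIX CAAG/2: at [1, 10, 19, 39, 45, 52, 56, 85, 133, 159, 172, 181, 197, 204, 210] ⇒ [3, 12, 21, 41, 47, 54, 58, 87, 135, 161, 174, 183, 199, 206, 212]

Pooled cuts: [3, 12, 21, 30, 41, 47, 54, 58, 68, 81, 87, 93, 100, 107, 110, 113, 120, 135, 146, 149, 152, 161, 169, 174, 183, 199, 206, 212]

Fragment lengths:
  3→12: 9 bp
  12→21: 9 bp
  21→30: 9 bp
  30→41: 11 bp
  41→47: 6 bp
  47→54: 7 bp
  54→58: 4 bp
  58→68: 10 bp
  68→81: 13 bp
  81→87: 6 bp
  87→93: 6 bp
  93→100: 7 bp
  100→107: 7 bp
  107→110: 3 bp
  110→113: 3 bp
  113→120: 7 bp
  120→135: 15 bp
  135→146: 11 bp
  146→149: 3 bp
  149→152: 3 bp
  152→161: 9 bp
  161→169: 8 bp
  169→174: 5 bp
  174→183: 9 bp
  183→199: 16 bp
  199→206: 7 bp
  206→212: 6 bp
  212→3 (wrap): 230-212+3 = 21 bp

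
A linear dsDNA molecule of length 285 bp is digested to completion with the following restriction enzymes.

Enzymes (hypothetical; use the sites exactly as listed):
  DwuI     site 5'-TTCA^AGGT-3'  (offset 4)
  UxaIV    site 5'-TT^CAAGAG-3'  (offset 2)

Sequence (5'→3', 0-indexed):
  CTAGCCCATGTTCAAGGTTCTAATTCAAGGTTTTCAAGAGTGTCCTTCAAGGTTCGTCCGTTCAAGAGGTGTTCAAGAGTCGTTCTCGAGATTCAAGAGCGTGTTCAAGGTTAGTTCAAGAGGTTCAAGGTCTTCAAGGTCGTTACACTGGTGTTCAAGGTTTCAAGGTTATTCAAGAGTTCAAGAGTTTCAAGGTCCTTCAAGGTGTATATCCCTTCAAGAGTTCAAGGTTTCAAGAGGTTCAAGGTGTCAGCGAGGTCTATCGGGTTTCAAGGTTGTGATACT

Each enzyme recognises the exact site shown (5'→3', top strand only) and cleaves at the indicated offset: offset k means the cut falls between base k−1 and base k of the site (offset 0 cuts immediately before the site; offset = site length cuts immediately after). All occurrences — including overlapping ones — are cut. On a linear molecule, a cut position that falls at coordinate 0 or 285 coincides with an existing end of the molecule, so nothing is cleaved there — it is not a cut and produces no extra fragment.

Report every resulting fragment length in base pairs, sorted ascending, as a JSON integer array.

[6,7,8,8,8,9,9,10,10,11,11,11,11,13,13,13,14,14,15,15,20,21,28]

Per-enzyme occurrences:
  DwuI (TTCAAGGT, off=4): starts [10, 23, 45, 103, 123, 132, 153, 161, 188, 198, 223, 240, 268] → cuts [14, 27, 49, 107, 127, 136, 157, 165, 192, 202, 227, 244, 272]
  UxaIV (TTCAAGAG, off=2): starts [32, 60, 71, 91, 114, 171, 179, 215, 231] → cuts [34, 62, 73, 93, 116, 173, 181, 217, 233]

Pooled cuts: [14, 27, 34, 49, 62, 73, 93, 107, 116, 127, 136, 157, 165, 173, 181, 192, 202, 217, 227, 233, 244, 272]

Fragments:
  [0,14): 14 bp
  [14,27): 13 bp
  [27,34): 7 bp
  [34,49): 15 bp
  [49,62): 13 bp
  [62,73): 11 bp
  [73,93): 20 bp
  [93,107): 14 bp
  [107,116): 9 bp
  [116,127): 11 bp
  [127,136): 9 bp
  [136,157): 21 bp
  [157,165): 8 bp
  [165,173): 8 bp
  [173,181): 8 bp
  [181,192): 11 bp
  [192,202): 10 bp
  [202,217): 15 bp
  [217,227): 10 bp
  [227,233): 6 bp
  [233,244): 11 bp
  [244,272): 28 bp
  [272,285): 13 bp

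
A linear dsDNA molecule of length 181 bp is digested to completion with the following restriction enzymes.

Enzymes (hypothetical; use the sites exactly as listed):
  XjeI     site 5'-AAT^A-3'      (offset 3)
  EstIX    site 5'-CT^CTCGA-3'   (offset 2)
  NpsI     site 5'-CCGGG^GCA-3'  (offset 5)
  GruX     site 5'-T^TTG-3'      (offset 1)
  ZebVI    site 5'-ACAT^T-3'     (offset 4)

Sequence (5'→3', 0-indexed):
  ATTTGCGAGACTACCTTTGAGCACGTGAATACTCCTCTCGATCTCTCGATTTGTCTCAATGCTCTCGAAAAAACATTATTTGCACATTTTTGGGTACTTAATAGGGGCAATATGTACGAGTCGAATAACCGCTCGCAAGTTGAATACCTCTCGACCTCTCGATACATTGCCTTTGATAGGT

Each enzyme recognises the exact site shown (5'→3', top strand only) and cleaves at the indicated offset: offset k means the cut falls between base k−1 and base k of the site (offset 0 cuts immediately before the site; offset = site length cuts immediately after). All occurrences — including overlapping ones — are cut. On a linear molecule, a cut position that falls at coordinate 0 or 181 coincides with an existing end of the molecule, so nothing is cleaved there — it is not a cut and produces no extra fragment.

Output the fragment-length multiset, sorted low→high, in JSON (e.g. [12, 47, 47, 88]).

Per-enzyme occurrences:
  XjeI (AATA, off=3): starts [27, 99, 108, 123, 142] → cuts [30, 102, 111, 126, 145]
  EstIX (CTCTCGA, off=2): starts [34, 42, 61, 147, 155] → cuts [36, 44, 63, 149, 157]
  NpsI (CCGGGGCA, off=5): no sites
  GruX (TTTG, off=1): starts [1, 15, 49, 78, 88, 171] → cuts [2, 16, 50, 79, 89, 172]
  ZebVI (ACATT, off=4): starts [72, 83, 163] → cuts [76, 87, 167]

All cut coordinates (distinct, sorted): [2, 16, 30, 36, 44, 50, 63, 76, 79, 87, 89, 102, 111, 126, 145, 149, 157, 167, 172]

Fragments:
  [0,2): 2 bp
  [2,16): 14 bp
  [16,30): 14 bp
  [30,36): 6 bp
  [36,44): 8 bp
  [44,50): 6 bp
  [50,63): 13 bp
  [63,76): 13 bp
  [76,79): 3 bp
  [79,87): 8 bp
  [87,89): 2 bp
  [89,102): 13 bp
  [102,111): 9 bp
  [111,126): 15 bp
  [126,145): 19 bp
  [145,149): 4 bp
  [149,157): 8 bp
  [157,167): 10 bp
  [167,172): 5 bp
  [172,181): 9 bp

[2,2,3,4,5,6,6,8,8,8,9,9,10,13,13,13,14,14,15,19]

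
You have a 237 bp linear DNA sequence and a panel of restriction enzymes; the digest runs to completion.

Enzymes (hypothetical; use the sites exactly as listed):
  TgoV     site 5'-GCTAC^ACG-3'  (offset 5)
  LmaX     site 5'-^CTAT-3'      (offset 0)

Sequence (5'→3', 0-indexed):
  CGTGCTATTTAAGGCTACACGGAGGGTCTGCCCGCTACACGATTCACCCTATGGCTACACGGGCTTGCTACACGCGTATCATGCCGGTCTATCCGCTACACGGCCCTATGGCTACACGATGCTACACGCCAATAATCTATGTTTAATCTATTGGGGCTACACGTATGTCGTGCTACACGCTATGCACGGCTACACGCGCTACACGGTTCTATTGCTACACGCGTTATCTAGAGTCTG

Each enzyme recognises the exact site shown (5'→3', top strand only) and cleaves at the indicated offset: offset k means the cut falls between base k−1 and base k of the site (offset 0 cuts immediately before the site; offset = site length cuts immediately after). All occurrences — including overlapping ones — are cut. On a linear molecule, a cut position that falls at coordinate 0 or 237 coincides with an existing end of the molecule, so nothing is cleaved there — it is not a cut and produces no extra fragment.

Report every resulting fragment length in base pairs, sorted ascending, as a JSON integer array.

Per-enzyme occurrences:
  TgoV (GCTACACG, off=5): starts [13, 33, 53, 66, 94, 110, 120, 155, 171, 188, 197, 213] → cuts [18, 38, 58, 71, 99, 115, 125, 160, 176, 193, 202, 218]
  LmaX (CTAT, off=0): starts [4, 48, 88, 105, 136, 147, 179, 208] → cuts [4, 48, 88, 105, 136, 147, 179, 208]

All cut coordinates (distinct, sorted): [4, 18, 38, 48, 58, 71, 88, 99, 105, 115, 125, 136, 147, 160, 176, 179, 193, 202, 208, 218]

Fragment lengths:
  [0,4): 4 bp
  [4,18): 14 bp
  [18,38): 20 bp
  [38,48): 10 bp
  [48,58): 10 bp
  [58,71): 13 bp
  [71,88): 17 bp
  [88,99): 11 bp
  [99,105): 6 bp
  [105,115): 10 bp
  [115,125): 10 bp
  [125,136): 11 bp
  [136,147): 11 bp
  [147,160): 13 bp
  [160,176): 16 bp
  [176,179): 3 bp
  [179,193): 14 bp
  [193,202): 9 bp
  [202,208): 6 bp
  [208,218): 10 bp
  [218,237): 19 bp

[3,4,6,6,9,10,10,10,10,10,11,11,11,13,13,14,14,16,17,19,20]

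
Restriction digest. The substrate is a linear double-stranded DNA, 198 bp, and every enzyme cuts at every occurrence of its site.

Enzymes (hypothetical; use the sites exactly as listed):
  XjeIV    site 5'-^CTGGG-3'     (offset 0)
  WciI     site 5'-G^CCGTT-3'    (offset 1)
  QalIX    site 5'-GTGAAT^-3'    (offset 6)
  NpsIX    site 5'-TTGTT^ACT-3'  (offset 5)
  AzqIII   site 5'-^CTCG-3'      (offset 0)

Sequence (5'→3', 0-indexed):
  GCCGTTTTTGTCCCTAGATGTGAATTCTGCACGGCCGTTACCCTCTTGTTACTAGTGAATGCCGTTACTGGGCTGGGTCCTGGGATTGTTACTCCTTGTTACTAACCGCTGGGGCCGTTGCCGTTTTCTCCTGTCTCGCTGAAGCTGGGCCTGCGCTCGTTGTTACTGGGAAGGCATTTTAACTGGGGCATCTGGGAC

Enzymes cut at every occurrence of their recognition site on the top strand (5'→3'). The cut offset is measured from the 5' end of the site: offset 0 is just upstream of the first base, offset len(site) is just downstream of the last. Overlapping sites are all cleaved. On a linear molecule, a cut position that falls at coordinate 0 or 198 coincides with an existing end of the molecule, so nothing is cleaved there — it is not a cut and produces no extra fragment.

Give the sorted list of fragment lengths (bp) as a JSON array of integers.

[1,1,1,5,6,6,6,7,7,8,9,9,9,10,10,10,11,11,14,16,17,24]

Site scan:
  XjeIV (CTGGG, off=0): starts [67, 72, 79, 108, 144, 165, 182, 191] → cuts [67, 72, 79, 108, 144, 165, 182, 191]
  WciI (GCCGTT, off=1): starts [0, 33, 60, 113, 119] → cuts [1, 34, 61, 114, 120]
  QalIX (GTGAAT, off=6): starts [19, 54] → cuts [25, 60]
  NpsIX (TTGTTACT, off=5): starts [45, 85, 95, 159] → cuts [50, 90, 100, 164]
  AzqIII (CTCG, off=0): starts [134, 155] → cuts [134, 155]

Pooled cuts: [1, 25, 34, 50, 60, 61, 67, 72, 79, 90, 100, 108, 114, 120, 134, 144, 155, 164, 165, 182, 191]

Fragment lengths:
  [0,1): 1 bp
  [1,25): 24 bp
  [25,34): 9 bp
  [34,50): 16 bp
  [50,60): 10 bp
  [60,61): 1 bp
  [61,67): 6 bp
  [67,72): 5 bp
  [72,79): 7 bp
  [79,90): 11 bp
  [90,100): 10 bp
  [100,108): 8 bp
  [108,114): 6 bp
  [114,120): 6 bp
  [120,134): 14 bp
  [134,144): 10 bp
  [144,155): 11 bp
  [155,164): 9 bp
  [164,165): 1 bp
  [165,182): 17 bp
  [182,191): 9 bp
  [191,198): 7 bp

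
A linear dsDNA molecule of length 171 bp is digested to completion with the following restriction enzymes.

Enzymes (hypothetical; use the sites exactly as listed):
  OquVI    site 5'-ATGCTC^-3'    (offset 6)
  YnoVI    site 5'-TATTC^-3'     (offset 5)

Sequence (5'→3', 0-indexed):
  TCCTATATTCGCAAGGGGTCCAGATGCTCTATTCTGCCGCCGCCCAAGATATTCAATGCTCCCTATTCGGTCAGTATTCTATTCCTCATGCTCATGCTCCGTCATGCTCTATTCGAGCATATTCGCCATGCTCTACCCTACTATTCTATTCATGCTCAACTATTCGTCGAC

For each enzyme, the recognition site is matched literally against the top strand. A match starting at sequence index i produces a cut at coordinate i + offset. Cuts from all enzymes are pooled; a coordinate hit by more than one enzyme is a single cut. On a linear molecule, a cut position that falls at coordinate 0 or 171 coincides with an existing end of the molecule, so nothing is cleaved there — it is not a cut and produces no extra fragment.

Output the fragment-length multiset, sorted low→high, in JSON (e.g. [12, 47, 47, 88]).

[5,5,5,5,6,6,6,7,7,8,9,9,10,10,10,11,13,19,20]

Per-enzyme occurrences:
  OquVI ATGCTC/6: at [23, 55, 87, 93, 103, 127, 151] ⇒ [29, 61, 93, 99, 109, 133, 157]
  YnoVI TATTC/5: at [5, 29, 49, 63, 74, 79, 109, 119, 141, 146, 160] ⇒ [10, 34, 54, 68, 79, 84, 114, 124, 146, 151, 165]

Pooled cuts: [10, 29, 34, 54, 61, 68, 79, 84, 93, 99, 109, 114, 124, 133, 146, 151, 157, 165]

Fragments:
  [0,10): 10 bp
  [10,29): 19 bp
  [29,34): 5 bp
  [34,54): 20 bp
  [54,61): 7 bp
  [61,68): 7 bp
  [68,79): 11 bp
  [79,84): 5 bp
  [84,93): 9 bp
  [93,99): 6 bp
  [99,109): 10 bp
  [109,114): 5 bp
  [114,124): 10 bp
  [124,133): 9 bp
  [133,146): 13 bp
  [146,151): 5 bp
  [151,157): 6 bp
  [157,165): 8 bp
  [165,171): 6 bp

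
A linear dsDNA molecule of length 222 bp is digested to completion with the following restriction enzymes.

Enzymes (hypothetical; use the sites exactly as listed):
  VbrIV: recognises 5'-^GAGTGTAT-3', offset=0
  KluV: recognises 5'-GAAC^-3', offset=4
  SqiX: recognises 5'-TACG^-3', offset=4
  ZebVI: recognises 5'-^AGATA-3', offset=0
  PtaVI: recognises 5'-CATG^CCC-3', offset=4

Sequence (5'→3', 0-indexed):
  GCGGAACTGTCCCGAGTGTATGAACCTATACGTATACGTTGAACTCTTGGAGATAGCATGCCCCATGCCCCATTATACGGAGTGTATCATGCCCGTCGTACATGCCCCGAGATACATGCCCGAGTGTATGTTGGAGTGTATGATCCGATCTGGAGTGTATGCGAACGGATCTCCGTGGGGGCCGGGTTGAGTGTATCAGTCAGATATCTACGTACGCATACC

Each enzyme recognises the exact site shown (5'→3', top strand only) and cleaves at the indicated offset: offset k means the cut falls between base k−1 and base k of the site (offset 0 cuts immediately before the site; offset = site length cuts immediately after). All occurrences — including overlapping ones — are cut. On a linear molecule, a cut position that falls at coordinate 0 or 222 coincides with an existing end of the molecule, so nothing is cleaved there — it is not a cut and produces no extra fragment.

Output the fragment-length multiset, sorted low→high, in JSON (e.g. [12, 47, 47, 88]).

[3,4,5,6,6,6,6,6,7,7,7,9,10,11,12,12,12,12,13,13,14,19,22]

Site scan:
  VbrIV GAGTGTAT/0: at [13, 79, 121, 133, 152, 188] ⇒ [13, 79, 121, 133, 152, 188]
  KluV GAAC/4: at [3, 21, 40, 162] ⇒ [7, 25, 44, 166]
  SqiX TACG/4: at [28, 34, 75, 208, 212] ⇒ [32, 38, 79, 212, 216]
  ZebVI AGATA/0: at [50, 109, 201] ⇒ [50, 109, 201]
  PtaVI CATGCCC/4: at [56, 63, 87, 100, 114] ⇒ [60, 67, 91, 104, 118]

Pooled cuts: [7, 13, 25, 32, 38, 44, 50, 60, 67, 79, 91, 104, 109, 118, 121, 133, 152, 166, 188, 201, 212, 216]

Fragments:
  [0,7): 7 bp
  [7,13): 6 bp
  [13,25): 12 bp
  [25,32): 7 bp
  [32,38): 6 bp
  [38,44): 6 bp
  [44,50): 6 bp
  [50,60): 10 bp
  [60,67): 7 bp
  [67,79): 12 bp
  [79,91): 12 bp
  [91,104): 13 bp
  [104,109): 5 bp
  [109,118): 9 bp
  [118,121): 3 bp
  [121,133): 12 bp
  [133,152): 19 bp
  [152,166): 14 bp
  [166,188): 22 bp
  [188,201): 13 bp
  [201,212): 11 bp
  [212,216): 4 bp
  [216,222): 6 bp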